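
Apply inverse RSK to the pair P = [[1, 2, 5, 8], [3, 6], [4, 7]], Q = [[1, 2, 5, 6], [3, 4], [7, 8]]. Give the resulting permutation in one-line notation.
4 7 1 3 6 8 2 5

Reverse the RSK construction: for i from n down to 1, find the cell of Q containing i, remove the entry at that cell from P, and reverse-bump it up through P; the value ejected from row 1 is w(i).

Step i=8: Q has 8 at row 3, column 2; remove 7 from row 3 of P and reverse-bump: 7 enters row 2 and ejects 6; 6 enters row 1 and ejects 5. So w(8) = 5. P is now [[1, 2, 6, 8], [3, 7], [4]].
Step i=7: Q has 7 at row 3, column 1; remove 4 from row 3 of P and reverse-bump: 4 enters row 2 and ejects 3; 3 enters row 1 and ejects 2. So w(7) = 2. P is now [[1, 3, 6, 8], [4, 7]].
Step i=6: Q has 6 at row 1, column 4; remove that cell from P, ejecting 8. So w(6) = 8. P is now [[1, 3, 6], [4, 7]].
Step i=5: Q has 5 at row 1, column 3; remove that cell from P, ejecting 6. So w(5) = 6. P is now [[1, 3], [4, 7]].
Step i=4: Q has 4 at row 2, column 2; remove 7 from row 2 of P and reverse-bump: 7 enters row 1 and ejects 3. So w(4) = 3. P is now [[1, 7], [4]].
Step i=3: Q has 3 at row 2, column 1; remove 4 from row 2 of P and reverse-bump: 4 enters row 1 and ejects 1. So w(3) = 1. P is now [[4, 7]].
Step i=2: Q has 2 at row 1, column 2; remove that cell from P, ejecting 7. So w(2) = 7. P is now [[4]].
Step i=1: Q has 1 at row 1, column 1; remove that cell from P, ejecting 4. So w(1) = 4. P is now [].

So w = 4 7 1 3 6 8 2 5.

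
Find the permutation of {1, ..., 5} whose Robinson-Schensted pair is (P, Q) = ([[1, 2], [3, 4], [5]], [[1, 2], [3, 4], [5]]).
Reverse the RSK construction: for i from n down to 1, find the cell of Q containing i, remove the entry at that cell from P, and reverse-bump it up through P; the value ejected from row 1 is w(i).

Step i=5: Q has 5 at row 3, column 1; remove 5 from row 3 of P and reverse-bump: 5 enters row 2 and ejects 4; 4 enters row 1 and ejects 2. So w(5) = 2. P is now [[1, 4], [3, 5]].
Step i=4: Q has 4 at row 2, column 2; remove 5 from row 2 of P and reverse-bump: 5 enters row 1 and ejects 4. So w(4) = 4. P is now [[1, 5], [3]].
Step i=3: Q has 3 at row 2, column 1; remove 3 from row 2 of P and reverse-bump: 3 enters row 1 and ejects 1. So w(3) = 1. P is now [[3, 5]].
Step i=2: Q has 2 at row 1, column 2; remove that cell from P, ejecting 5. So w(2) = 5. P is now [[3]].
Step i=1: Q has 1 at row 1, column 1; remove that cell from P, ejecting 3. So w(1) = 3. P is now [].

So w = 3 5 1 4 2.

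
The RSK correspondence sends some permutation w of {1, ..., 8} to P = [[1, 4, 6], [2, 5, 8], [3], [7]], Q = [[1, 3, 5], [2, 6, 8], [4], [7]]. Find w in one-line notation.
7 3 5 2 8 4 1 6

Reverse the RSK construction: for i from n down to 1, find the cell of Q containing i, remove the entry at that cell from P, and reverse-bump it up through P; the value ejected from row 1 is w(i).

Step i=8: Q has 8 at row 2, column 3; remove 8 from row 2 of P and reverse-bump: 8 enters row 1 and ejects 6. So w(8) = 6. P is now [[1, 4, 8], [2, 5], [3], [7]].
Step i=7: Q has 7 at row 4, column 1; remove 7 from row 4 of P and reverse-bump: 7 enters row 3 and ejects 3; 3 enters row 2 and ejects 2; 2 enters row 1 and ejects 1. So w(7) = 1. P is now [[2, 4, 8], [3, 5], [7]].
Step i=6: Q has 6 at row 2, column 2; remove 5 from row 2 of P and reverse-bump: 5 enters row 1 and ejects 4. So w(6) = 4. P is now [[2, 5, 8], [3], [7]].
Step i=5: Q has 5 at row 1, column 3; remove that cell from P, ejecting 8. So w(5) = 8. P is now [[2, 5], [3], [7]].
Step i=4: Q has 4 at row 3, column 1; remove 7 from row 3 of P and reverse-bump: 7 enters row 2 and ejects 3; 3 enters row 1 and ejects 2. So w(4) = 2. P is now [[3, 5], [7]].
Step i=3: Q has 3 at row 1, column 2; remove that cell from P, ejecting 5. So w(3) = 5. P is now [[3], [7]].
Step i=2: Q has 2 at row 2, column 1; remove 7 from row 2 of P and reverse-bump: 7 enters row 1 and ejects 3. So w(2) = 3. P is now [[7]].
Step i=1: Q has 1 at row 1, column 1; remove that cell from P, ejecting 7. So w(1) = 7. P is now [].

So w = 7 3 5 2 8 4 1 6.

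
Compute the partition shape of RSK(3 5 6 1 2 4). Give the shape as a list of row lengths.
[3, 3]

Row-insert each entry into an empty tableau.

After inserting 3: P = [[3]].
After inserting 5: P = [[3, 5]].
After inserting 6: P = [[3, 5, 6]].
After inserting 1: P = [[1, 5, 6], [3]].
After inserting 2: P = [[1, 2, 6], [3, 5]].
After inserting 4: P = [[1, 2, 4], [3, 5, 6]].

The final insertion tableau P = [[1, 2, 4], [3, 5, 6]] has shape [3, 3].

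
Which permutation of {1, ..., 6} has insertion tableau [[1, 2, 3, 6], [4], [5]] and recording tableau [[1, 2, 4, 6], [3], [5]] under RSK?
Reverse the RSK construction: for i from n down to 1, find the cell of Q containing i, remove the entry at that cell from P, and reverse-bump it up through P; the value ejected from row 1 is w(i).

Step i=6: Q has 6 at row 1, column 4; remove that cell from P, ejecting 6. So w(6) = 6. P is now [[1, 2, 3], [4], [5]].
Step i=5: Q has 5 at row 3, column 1; remove 5 from row 3 of P and reverse-bump: 5 enters row 2 and ejects 4; 4 enters row 1 and ejects 3. So w(5) = 3. P is now [[1, 2, 4], [5]].
Step i=4: Q has 4 at row 1, column 3; remove that cell from P, ejecting 4. So w(4) = 4. P is now [[1, 2], [5]].
Step i=3: Q has 3 at row 2, column 1; remove 5 from row 2 of P and reverse-bump: 5 enters row 1 and ejects 2. So w(3) = 2. P is now [[1, 5]].
Step i=2: Q has 2 at row 1, column 2; remove that cell from P, ejecting 5. So w(2) = 5. P is now [[1]].
Step i=1: Q has 1 at row 1, column 1; remove that cell from P, ejecting 1. So w(1) = 1. P is now [].

So w = 1 5 2 4 3 6.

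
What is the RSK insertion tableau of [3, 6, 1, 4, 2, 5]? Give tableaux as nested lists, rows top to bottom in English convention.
Insert 3: appended to row 1. P = [[3]].
Insert 6: appended to row 1. P = [[3, 6]].
Insert 1: 1 bumps 3 from row 1; 3 starts row 2. P = [[1, 6], [3]].
Insert 4: 4 bumps 6 from row 1; 6 appends to row 2. P = [[1, 4], [3, 6]].
Insert 2: 2 bumps 4 from row 1; 4 bumps 6 from row 2; 6 starts row 3. P = [[1, 2], [3, 4], [6]].
Insert 5: appended to row 1. P = [[1, 2, 5], [3, 4], [6]].

So P = [[1, 2, 5], [3, 4], [6]].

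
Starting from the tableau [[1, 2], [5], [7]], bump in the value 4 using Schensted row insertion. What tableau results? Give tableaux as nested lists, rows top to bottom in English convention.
[[1, 2, 4], [5], [7]]

4 is larger than every entry of row 1, so it is appended to row 1. The new tableau is [[1, 2, 4], [5], [7]].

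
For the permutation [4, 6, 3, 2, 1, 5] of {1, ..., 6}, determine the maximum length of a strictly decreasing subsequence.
4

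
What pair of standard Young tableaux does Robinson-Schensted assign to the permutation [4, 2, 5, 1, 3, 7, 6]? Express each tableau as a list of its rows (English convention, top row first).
Insert each entry of the permutation into P by Schensted row insertion, recording in Q the position of each new cell.

Insert 4: appended to row 1. P = [[4]].
Insert 2: 2 bumps 4 from row 1; 4 starts row 2. P = [[2], [4]].
Insert 5: appended to row 1. P = [[2, 5], [4]].
Insert 1: 1 bumps 2 from row 1; 2 bumps 4 from row 2; 4 starts row 3. P = [[1, 5], [2], [4]].
Insert 3: 3 bumps 5 from row 1; 5 appends to row 2. P = [[1, 3], [2, 5], [4]].
Insert 7: appended to row 1. P = [[1, 3, 7], [2, 5], [4]].
Insert 6: 6 bumps 7 from row 1; 7 appends to row 2. P = [[1, 3, 6], [2, 5, 7], [4]].

So P = [[1, 3, 6], [2, 5, 7], [4]], Q = [[1, 3, 6], [2, 5, 7], [4]].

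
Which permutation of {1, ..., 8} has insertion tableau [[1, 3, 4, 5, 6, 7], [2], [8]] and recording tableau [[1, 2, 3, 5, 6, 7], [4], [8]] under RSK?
Reverse the RSK construction: for i from n down to 1, find the cell of Q containing i, remove the entry at that cell from P, and reverse-bump it up through P; the value ejected from row 1 is w(i).

Step i=8: Q has 8 at row 3, column 1; remove 8 from row 3 of P and reverse-bump: 8 enters row 2 and ejects 2; 2 enters row 1 and ejects 1. So w(8) = 1. P is now [[2, 3, 4, 5, 6, 7], [8]].
Step i=7: Q has 7 at row 1, column 6; remove that cell from P, ejecting 7. So w(7) = 7. P is now [[2, 3, 4, 5, 6], [8]].
Step i=6: Q has 6 at row 1, column 5; remove that cell from P, ejecting 6. So w(6) = 6. P is now [[2, 3, 4, 5], [8]].
Step i=5: Q has 5 at row 1, column 4; remove that cell from P, ejecting 5. So w(5) = 5. P is now [[2, 3, 4], [8]].
Step i=4: Q has 4 at row 2, column 1; remove 8 from row 2 of P and reverse-bump: 8 enters row 1 and ejects 4. So w(4) = 4. P is now [[2, 3, 8]].
Step i=3: Q has 3 at row 1, column 3; remove that cell from P, ejecting 8. So w(3) = 8. P is now [[2, 3]].
Step i=2: Q has 2 at row 1, column 2; remove that cell from P, ejecting 3. So w(2) = 3. P is now [[2]].
Step i=1: Q has 1 at row 1, column 1; remove that cell from P, ejecting 2. So w(1) = 2. P is now [].

So w = 2 3 8 4 5 6 7 1.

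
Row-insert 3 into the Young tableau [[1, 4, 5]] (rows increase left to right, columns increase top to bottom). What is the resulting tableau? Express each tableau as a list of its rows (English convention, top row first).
In row 1, 3 replaces 4 (the leftmost entry greater than 3); 4 is bumped to row 2. 4 starts a new row 2. The new tableau is [[1, 3, 5], [4]].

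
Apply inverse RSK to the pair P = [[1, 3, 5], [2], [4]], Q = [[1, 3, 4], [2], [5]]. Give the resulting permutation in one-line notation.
4 2 3 5 1

Reverse the RSK construction: for i from n down to 1, find the cell of Q containing i, remove the entry at that cell from P, and reverse-bump it up through P; the value ejected from row 1 is w(i).

Step i=5: Q has 5 at row 3, column 1; remove 4 from row 3 of P and reverse-bump: 4 enters row 2 and ejects 2; 2 enters row 1 and ejects 1. So w(5) = 1. P is now [[2, 3, 5], [4]].
Step i=4: Q has 4 at row 1, column 3; remove that cell from P, ejecting 5. So w(4) = 5. P is now [[2, 3], [4]].
Step i=3: Q has 3 at row 1, column 2; remove that cell from P, ejecting 3. So w(3) = 3. P is now [[2], [4]].
Step i=2: Q has 2 at row 2, column 1; remove 4 from row 2 of P and reverse-bump: 4 enters row 1 and ejects 2. So w(2) = 2. P is now [[4]].
Step i=1: Q has 1 at row 1, column 1; remove that cell from P, ejecting 4. So w(1) = 4. P is now [].

So w = 4 2 3 5 1.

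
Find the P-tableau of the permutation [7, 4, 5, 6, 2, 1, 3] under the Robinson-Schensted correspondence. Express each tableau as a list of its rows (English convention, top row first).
P = [[1, 3, 6], [2, 5], [4], [7]]

After inserting 7: P = [[7]].
After inserting 4: P = [[4], [7]].
After inserting 5: P = [[4, 5], [7]].
After inserting 6: P = [[4, 5, 6], [7]].
After inserting 2: P = [[2, 5, 6], [4], [7]].
After inserting 1: P = [[1, 5, 6], [2], [4], [7]].
After inserting 3: P = [[1, 3, 6], [2, 5], [4], [7]].

So P = [[1, 3, 6], [2, 5], [4], [7]].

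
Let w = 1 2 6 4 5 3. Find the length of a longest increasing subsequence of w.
4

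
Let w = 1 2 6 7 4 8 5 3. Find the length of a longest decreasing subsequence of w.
3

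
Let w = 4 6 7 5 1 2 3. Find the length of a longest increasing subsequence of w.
3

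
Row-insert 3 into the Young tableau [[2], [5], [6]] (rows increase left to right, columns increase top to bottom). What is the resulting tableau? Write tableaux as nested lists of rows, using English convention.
[[2, 3], [5], [6]]

3 is larger than every entry of row 1, so it is appended to row 1. The new tableau is [[2, 3], [5], [6]].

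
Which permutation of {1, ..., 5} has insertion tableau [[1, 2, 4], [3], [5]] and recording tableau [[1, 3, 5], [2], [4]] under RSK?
Reverse the RSK construction: for i from n down to 1, find the cell of Q containing i, remove the entry at that cell from P, and reverse-bump it up through P; the value ejected from row 1 is w(i).

Step i=5: Q has 5 at row 1, column 3; remove that cell from P, ejecting 4. So w(5) = 4. P is now [[1, 2], [3], [5]].
Step i=4: Q has 4 at row 3, column 1; remove 5 from row 3 of P and reverse-bump: 5 enters row 2 and ejects 3; 3 enters row 1 and ejects 2. So w(4) = 2. P is now [[1, 3], [5]].
Step i=3: Q has 3 at row 1, column 2; remove that cell from P, ejecting 3. So w(3) = 3. P is now [[1], [5]].
Step i=2: Q has 2 at row 2, column 1; remove 5 from row 2 of P and reverse-bump: 5 enters row 1 and ejects 1. So w(2) = 1. P is now [[5]].
Step i=1: Q has 1 at row 1, column 1; remove that cell from P, ejecting 5. So w(1) = 5. P is now [].

So w = 5 1 3 2 4.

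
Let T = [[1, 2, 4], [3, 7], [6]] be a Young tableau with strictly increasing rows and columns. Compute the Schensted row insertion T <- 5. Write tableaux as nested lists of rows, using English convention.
5 is larger than every entry of row 1, so it is appended to row 1. The new tableau is [[1, 2, 4, 5], [3, 7], [6]].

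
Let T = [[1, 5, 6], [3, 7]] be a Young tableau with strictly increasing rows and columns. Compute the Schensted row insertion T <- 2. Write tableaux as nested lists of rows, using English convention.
In row 1, 2 replaces 5 (the leftmost entry greater than 2); 5 is bumped to row 2. In row 2, 5 replaces 7 (the leftmost entry greater than 5); 7 is bumped to row 3. 7 starts a new row 3. The new tableau is [[1, 2, 6], [3, 5], [7]].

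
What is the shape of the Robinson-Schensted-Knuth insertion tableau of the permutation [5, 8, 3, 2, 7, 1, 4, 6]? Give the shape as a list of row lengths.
Row-insert each entry into an empty tableau.

After inserting 5: P = [[5]].
After inserting 8: P = [[5, 8]].
After inserting 3: P = [[3, 8], [5]].
After inserting 2: P = [[2, 8], [3], [5]].
After inserting 7: P = [[2, 7], [3, 8], [5]].
After inserting 1: P = [[1, 7], [2, 8], [3], [5]].
After inserting 4: P = [[1, 4], [2, 7], [3, 8], [5]].
After inserting 6: P = [[1, 4, 6], [2, 7], [3, 8], [5]].

The final insertion tableau P = [[1, 4, 6], [2, 7], [3, 8], [5]] has shape [3, 2, 2, 1].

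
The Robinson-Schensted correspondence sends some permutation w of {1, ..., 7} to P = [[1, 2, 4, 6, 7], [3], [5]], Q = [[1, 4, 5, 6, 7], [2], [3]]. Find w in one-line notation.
Reverse the RSK construction: for i from n down to 1, find the cell of Q containing i, remove the entry at that cell from P, and reverse-bump it up through P; the value ejected from row 1 is w(i).

Step i=7: Q has 7 at row 1, column 5; remove that cell from P, ejecting 7. So w(7) = 7. P is now [[1, 2, 4, 6], [3], [5]].
Step i=6: Q has 6 at row 1, column 4; remove that cell from P, ejecting 6. So w(6) = 6. P is now [[1, 2, 4], [3], [5]].
Step i=5: Q has 5 at row 1, column 3; remove that cell from P, ejecting 4. So w(5) = 4. P is now [[1, 2], [3], [5]].
Step i=4: Q has 4 at row 1, column 2; remove that cell from P, ejecting 2. So w(4) = 2. P is now [[1], [3], [5]].
Step i=3: Q has 3 at row 3, column 1; remove 5 from row 3 of P and reverse-bump: 5 enters row 2 and ejects 3; 3 enters row 1 and ejects 1. So w(3) = 1. P is now [[3], [5]].
Step i=2: Q has 2 at row 2, column 1; remove 5 from row 2 of P and reverse-bump: 5 enters row 1 and ejects 3. So w(2) = 3. P is now [[5]].
Step i=1: Q has 1 at row 1, column 1; remove that cell from P, ejecting 5. So w(1) = 5. P is now [].

So w = 5 3 1 2 4 6 7.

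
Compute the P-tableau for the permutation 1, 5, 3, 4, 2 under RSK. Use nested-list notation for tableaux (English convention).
After inserting 1: P = [[1]].
After inserting 5: P = [[1, 5]].
After inserting 3: P = [[1, 3], [5]].
After inserting 4: P = [[1, 3, 4], [5]].
After inserting 2: P = [[1, 2, 4], [3], [5]].

So P = [[1, 2, 4], [3], [5]].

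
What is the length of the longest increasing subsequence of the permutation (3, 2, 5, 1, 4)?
2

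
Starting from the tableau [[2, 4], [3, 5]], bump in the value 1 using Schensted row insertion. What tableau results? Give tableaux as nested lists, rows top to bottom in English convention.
[[1, 4], [2, 5], [3]]

In row 1, 1 replaces 2 (the leftmost entry greater than 1); 2 is bumped to row 2. In row 2, 2 replaces 3 (the leftmost entry greater than 2); 3 is bumped to row 3. 3 starts a new row 3. The new tableau is [[1, 4], [2, 5], [3]].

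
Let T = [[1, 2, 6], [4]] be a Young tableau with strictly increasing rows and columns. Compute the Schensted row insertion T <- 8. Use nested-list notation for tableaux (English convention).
[[1, 2, 6, 8], [4]]

8 is larger than every entry of row 1, so it is appended to row 1. The new tableau is [[1, 2, 6, 8], [4]].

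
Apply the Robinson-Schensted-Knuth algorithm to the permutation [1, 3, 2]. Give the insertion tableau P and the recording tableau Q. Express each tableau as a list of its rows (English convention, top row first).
Insert each entry of the permutation into P by Schensted row insertion, recording in Q the position of each new cell.

Insert 1: appended to row 1. P = [[1]].
Insert 3: appended to row 1. P = [[1, 3]].
Insert 2: 2 bumps 3 from row 1; 3 starts row 2. P = [[1, 2], [3]].

So P = [[1, 2], [3]], Q = [[1, 2], [3]].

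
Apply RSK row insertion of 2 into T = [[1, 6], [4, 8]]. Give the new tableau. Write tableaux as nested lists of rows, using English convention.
In row 1, 2 replaces 6 (the leftmost entry greater than 2); 6 is bumped to row 2. In row 2, 6 replaces 8 (the leftmost entry greater than 6); 8 is bumped to row 3. 8 starts a new row 3. The new tableau is [[1, 2], [4, 6], [8]].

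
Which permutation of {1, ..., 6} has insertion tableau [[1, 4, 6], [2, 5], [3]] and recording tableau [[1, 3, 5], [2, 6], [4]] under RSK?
3 2 5 1 6 4

Reverse RSK: for i = n, n-1, ..., 1, locate i in Q, remove the corresponding corner cell from P, and reverse-bump its entry up through P; the value ejected from row 1 is w(i).

So w = 3 2 5 1 6 4.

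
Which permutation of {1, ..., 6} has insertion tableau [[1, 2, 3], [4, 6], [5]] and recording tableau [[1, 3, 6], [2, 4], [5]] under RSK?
Reverse the RSK construction: for i from n down to 1, find the cell of Q containing i, remove the entry at that cell from P, and reverse-bump it up through P; the value ejected from row 1 is w(i).

Step i=6: Q has 6 at row 1, column 3; remove that cell from P, ejecting 3. So w(6) = 3. P is now [[1, 2], [4, 6], [5]].
Step i=5: Q has 5 at row 3, column 1; remove 5 from row 3 of P and reverse-bump: 5 enters row 2 and ejects 4; 4 enters row 1 and ejects 2. So w(5) = 2. P is now [[1, 4], [5, 6]].
Step i=4: Q has 4 at row 2, column 2; remove 6 from row 2 of P and reverse-bump: 6 enters row 1 and ejects 4. So w(4) = 4. P is now [[1, 6], [5]].
Step i=3: Q has 3 at row 1, column 2; remove that cell from P, ejecting 6. So w(3) = 6. P is now [[1], [5]].
Step i=2: Q has 2 at row 2, column 1; remove 5 from row 2 of P and reverse-bump: 5 enters row 1 and ejects 1. So w(2) = 1. P is now [[5]].
Step i=1: Q has 1 at row 1, column 1; remove that cell from P, ejecting 5. So w(1) = 5. P is now [].

So w = 5 1 6 4 2 3.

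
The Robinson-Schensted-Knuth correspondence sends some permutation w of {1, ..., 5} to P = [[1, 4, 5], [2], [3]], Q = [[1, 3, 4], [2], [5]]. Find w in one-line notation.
Reverse the RSK construction: for i from n down to 1, find the cell of Q containing i, remove the entry at that cell from P, and reverse-bump it up through P; the value ejected from row 1 is w(i).

Step i=5: Q has 5 at row 3, column 1; remove 3 from row 3 of P and reverse-bump: 3 enters row 2 and ejects 2; 2 enters row 1 and ejects 1. So w(5) = 1. P is now [[2, 4, 5], [3]].
Step i=4: Q has 4 at row 1, column 3; remove that cell from P, ejecting 5. So w(4) = 5. P is now [[2, 4], [3]].
Step i=3: Q has 3 at row 1, column 2; remove that cell from P, ejecting 4. So w(3) = 4. P is now [[2], [3]].
Step i=2: Q has 2 at row 2, column 1; remove 3 from row 2 of P and reverse-bump: 3 enters row 1 and ejects 2. So w(2) = 2. P is now [[3]].
Step i=1: Q has 1 at row 1, column 1; remove that cell from P, ejecting 3. So w(1) = 3. P is now [].

So w = 3 2 4 5 1.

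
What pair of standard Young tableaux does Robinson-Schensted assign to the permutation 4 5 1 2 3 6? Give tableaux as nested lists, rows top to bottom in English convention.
Insert each entry of the permutation into P by Schensted row insertion, recording in Q the position of each new cell.

Insert 4: appended to row 1. P = [[4]].
Insert 5: appended to row 1. P = [[4, 5]].
Insert 1: 1 bumps 4 from row 1; 4 starts row 2. P = [[1, 5], [4]].
Insert 2: 2 bumps 5 from row 1; 5 appends to row 2. P = [[1, 2], [4, 5]].
Insert 3: appended to row 1. P = [[1, 2, 3], [4, 5]].
Insert 6: appended to row 1. P = [[1, 2, 3, 6], [4, 5]].

So P = [[1, 2, 3, 6], [4, 5]], Q = [[1, 2, 5, 6], [3, 4]].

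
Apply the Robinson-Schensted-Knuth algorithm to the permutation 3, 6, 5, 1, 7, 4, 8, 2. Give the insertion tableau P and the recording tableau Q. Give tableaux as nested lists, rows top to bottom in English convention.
Insert each entry of the permutation into P by Schensted row insertion, recording in Q the position of each new cell.

Insert 3: appended to row 1. P = [[3]], Q = [[1]].
Insert 6: appended to row 1. P = [[3, 6]], Q = [[1, 2]].
Insert 5: 5 bumps 6 from row 1; 6 starts row 2. P = [[3, 5], [6]], Q = [[1, 2], [3]].
Insert 1: 1 bumps 3 from row 1; 3 bumps 6 from row 2; 6 starts row 3. P = [[1, 5], [3], [6]], Q = [[1, 2], [3], [4]].
Insert 7: appended to row 1. P = [[1, 5, 7], [3], [6]], Q = [[1, 2, 5], [3], [4]].
Insert 4: 4 bumps 5 from row 1; 5 appends to row 2. P = [[1, 4, 7], [3, 5], [6]], Q = [[1, 2, 5], [3, 6], [4]].
Insert 8: appended to row 1. P = [[1, 4, 7, 8], [3, 5], [6]], Q = [[1, 2, 5, 7], [3, 6], [4]].
Insert 2: 2 bumps 4 from row 1; 4 bumps 5 from row 2; 5 bumps 6 from row 3; 6 starts row 4. P = [[1, 2, 7, 8], [3, 4], [5], [6]], Q = [[1, 2, 5, 7], [3, 6], [4], [8]].

So P = [[1, 2, 7, 8], [3, 4], [5], [6]], Q = [[1, 2, 5, 7], [3, 6], [4], [8]].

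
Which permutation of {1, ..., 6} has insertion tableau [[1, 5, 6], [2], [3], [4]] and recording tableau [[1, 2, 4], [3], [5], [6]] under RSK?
4 5 3 6 2 1

Reverse the RSK construction: for i from n down to 1, find the cell of Q containing i, remove the entry at that cell from P, and reverse-bump it up through P; the value ejected from row 1 is w(i).

Step i=6: Q has 6 at row 4, column 1; remove 4 from row 4 of P and reverse-bump: 4 enters row 3 and ejects 3; 3 enters row 2 and ejects 2; 2 enters row 1 and ejects 1. So w(6) = 1. P is now [[2, 5, 6], [3], [4]].
Step i=5: Q has 5 at row 3, column 1; remove 4 from row 3 of P and reverse-bump: 4 enters row 2 and ejects 3; 3 enters row 1 and ejects 2. So w(5) = 2. P is now [[3, 5, 6], [4]].
Step i=4: Q has 4 at row 1, column 3; remove that cell from P, ejecting 6. So w(4) = 6. P is now [[3, 5], [4]].
Step i=3: Q has 3 at row 2, column 1; remove 4 from row 2 of P and reverse-bump: 4 enters row 1 and ejects 3. So w(3) = 3. P is now [[4, 5]].
Step i=2: Q has 2 at row 1, column 2; remove that cell from P, ejecting 5. So w(2) = 5. P is now [[4]].
Step i=1: Q has 1 at row 1, column 1; remove that cell from P, ejecting 4. So w(1) = 4. P is now [].

So w = 4 5 3 6 2 1.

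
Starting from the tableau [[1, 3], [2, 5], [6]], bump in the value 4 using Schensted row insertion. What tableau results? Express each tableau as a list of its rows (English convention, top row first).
[[1, 3, 4], [2, 5], [6]]

4 is larger than every entry of row 1, so it is appended to row 1. The new tableau is [[1, 3, 4], [2, 5], [6]].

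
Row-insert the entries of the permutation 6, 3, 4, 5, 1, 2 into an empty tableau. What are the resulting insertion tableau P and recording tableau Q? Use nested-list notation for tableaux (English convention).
P = [[1, 2, 5], [3, 4], [6]], Q = [[1, 3, 4], [2, 6], [5]]

Insert each entry of the permutation into P by Schensted row insertion, recording in Q the position of each new cell.

Insert 6: appended to row 1. P = [[6]], Q = [[1]].
Insert 3: 3 bumps 6 from row 1; 6 starts row 2. P = [[3], [6]], Q = [[1], [2]].
Insert 4: appended to row 1. P = [[3, 4], [6]], Q = [[1, 3], [2]].
Insert 5: appended to row 1. P = [[3, 4, 5], [6]], Q = [[1, 3, 4], [2]].
Insert 1: 1 bumps 3 from row 1; 3 bumps 6 from row 2; 6 starts row 3. P = [[1, 4, 5], [3], [6]], Q = [[1, 3, 4], [2], [5]].
Insert 2: 2 bumps 4 from row 1; 4 appends to row 2. P = [[1, 2, 5], [3, 4], [6]], Q = [[1, 3, 4], [2, 6], [5]].

So P = [[1, 2, 5], [3, 4], [6]], Q = [[1, 3, 4], [2, 6], [5]].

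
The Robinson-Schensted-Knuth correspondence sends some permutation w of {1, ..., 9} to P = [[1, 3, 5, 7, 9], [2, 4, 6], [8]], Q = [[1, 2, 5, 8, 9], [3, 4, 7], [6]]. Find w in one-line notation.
2 8 1 4 6 3 5 7 9

Reverse the RSK construction: for i from n down to 1, find the cell of Q containing i, remove the entry at that cell from P, and reverse-bump it up through P; the value ejected from row 1 is w(i).

Step i=9: Q has 9 at row 1, column 5; remove that cell from P, ejecting 9. So w(9) = 9. P is now [[1, 3, 5, 7], [2, 4, 6], [8]].
Step i=8: Q has 8 at row 1, column 4; remove that cell from P, ejecting 7. So w(8) = 7. P is now [[1, 3, 5], [2, 4, 6], [8]].
Step i=7: Q has 7 at row 2, column 3; remove 6 from row 2 of P and reverse-bump: 6 enters row 1 and ejects 5. So w(7) = 5. P is now [[1, 3, 6], [2, 4], [8]].
Step i=6: Q has 6 at row 3, column 1; remove 8 from row 3 of P and reverse-bump: 8 enters row 2 and ejects 4; 4 enters row 1 and ejects 3. So w(6) = 3. P is now [[1, 4, 6], [2, 8]].
Step i=5: Q has 5 at row 1, column 3; remove that cell from P, ejecting 6. So w(5) = 6. P is now [[1, 4], [2, 8]].
Step i=4: Q has 4 at row 2, column 2; remove 8 from row 2 of P and reverse-bump: 8 enters row 1 and ejects 4. So w(4) = 4. P is now [[1, 8], [2]].
Step i=3: Q has 3 at row 2, column 1; remove 2 from row 2 of P and reverse-bump: 2 enters row 1 and ejects 1. So w(3) = 1. P is now [[2, 8]].
Step i=2: Q has 2 at row 1, column 2; remove that cell from P, ejecting 8. So w(2) = 8. P is now [[2]].
Step i=1: Q has 1 at row 1, column 1; remove that cell from P, ejecting 2. So w(1) = 2. P is now [].

So w = 2 8 1 4 6 3 5 7 9.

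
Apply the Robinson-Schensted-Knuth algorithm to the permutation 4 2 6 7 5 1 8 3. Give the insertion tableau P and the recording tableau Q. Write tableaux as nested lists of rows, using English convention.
Insert each entry of the permutation into P by Schensted row insertion, recording in Q the position of each new cell.

Insert 4: appended to row 1. P = [[4]], Q = [[1]].
Insert 2: 2 bumps 4 from row 1; 4 starts row 2. P = [[2], [4]], Q = [[1], [2]].
Insert 6: appended to row 1. P = [[2, 6], [4]], Q = [[1, 3], [2]].
Insert 7: appended to row 1. P = [[2, 6, 7], [4]], Q = [[1, 3, 4], [2]].
Insert 5: 5 bumps 6 from row 1; 6 appends to row 2. P = [[2, 5, 7], [4, 6]], Q = [[1, 3, 4], [2, 5]].
Insert 1: 1 bumps 2 from row 1; 2 bumps 4 from row 2; 4 starts row 3. P = [[1, 5, 7], [2, 6], [4]], Q = [[1, 3, 4], [2, 5], [6]].
Insert 8: appended to row 1. P = [[1, 5, 7, 8], [2, 6], [4]], Q = [[1, 3, 4, 7], [2, 5], [6]].
Insert 3: 3 bumps 5 from row 1; 5 bumps 6 from row 2; 6 appends to row 3. P = [[1, 3, 7, 8], [2, 5], [4, 6]], Q = [[1, 3, 4, 7], [2, 5], [6, 8]].

So P = [[1, 3, 7, 8], [2, 5], [4, 6]], Q = [[1, 3, 4, 7], [2, 5], [6, 8]].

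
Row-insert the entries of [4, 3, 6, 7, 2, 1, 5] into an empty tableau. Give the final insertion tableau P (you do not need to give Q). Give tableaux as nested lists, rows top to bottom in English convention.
Insert 4: appended to row 1. P = [[4]].
Insert 3: 3 bumps 4 from row 1; 4 starts row 2. P = [[3], [4]].
Insert 6: appended to row 1. P = [[3, 6], [4]].
Insert 7: appended to row 1. P = [[3, 6, 7], [4]].
Insert 2: 2 bumps 3 from row 1; 3 bumps 4 from row 2; 4 starts row 3. P = [[2, 6, 7], [3], [4]].
Insert 1: 1 bumps 2 from row 1; 2 bumps 3 from row 2; 3 bumps 4 from row 3; 4 starts row 4. P = [[1, 6, 7], [2], [3], [4]].
Insert 5: 5 bumps 6 from row 1; 6 appends to row 2. P = [[1, 5, 7], [2, 6], [3], [4]].

So P = [[1, 5, 7], [2, 6], [3], [4]].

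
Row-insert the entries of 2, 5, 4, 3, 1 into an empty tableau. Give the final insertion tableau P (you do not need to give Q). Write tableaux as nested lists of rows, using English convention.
Insert 2: appended to row 1. P = [[2]].
Insert 5: appended to row 1. P = [[2, 5]].
Insert 4: 4 bumps 5 from row 1; 5 starts row 2. P = [[2, 4], [5]].
Insert 3: 3 bumps 4 from row 1; 4 bumps 5 from row 2; 5 starts row 3. P = [[2, 3], [4], [5]].
Insert 1: 1 bumps 2 from row 1; 2 bumps 4 from row 2; 4 bumps 5 from row 3; 5 starts row 4. P = [[1, 3], [2], [4], [5]].

So P = [[1, 3], [2], [4], [5]].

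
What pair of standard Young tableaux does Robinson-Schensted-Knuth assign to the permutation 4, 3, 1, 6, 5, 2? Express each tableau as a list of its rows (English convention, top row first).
Insert each entry of the permutation into P by Schensted row insertion, recording in Q the position of each new cell.

After inserting 4: P = [[4]].
After inserting 3: P = [[3], [4]].
After inserting 1: P = [[1], [3], [4]].
After inserting 6: P = [[1, 6], [3], [4]].
After inserting 5: P = [[1, 5], [3, 6], [4]].
After inserting 2: P = [[1, 2], [3, 5], [4, 6]].

So P = [[1, 2], [3, 5], [4, 6]], Q = [[1, 4], [2, 5], [3, 6]].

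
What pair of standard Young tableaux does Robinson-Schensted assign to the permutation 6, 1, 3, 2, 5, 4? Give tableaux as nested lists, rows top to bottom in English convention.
Insert each entry of the permutation into P by Schensted row insertion, recording in Q the position of each new cell.

After inserting 6: P = [[6]].
After inserting 1: P = [[1], [6]].
After inserting 3: P = [[1, 3], [6]].
After inserting 2: P = [[1, 2], [3], [6]].
After inserting 5: P = [[1, 2, 5], [3], [6]].
After inserting 4: P = [[1, 2, 4], [3, 5], [6]].

So P = [[1, 2, 4], [3, 5], [6]], Q = [[1, 3, 5], [2, 6], [4]].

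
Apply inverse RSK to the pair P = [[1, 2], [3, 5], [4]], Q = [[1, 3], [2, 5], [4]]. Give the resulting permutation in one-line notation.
Reverse the RSK construction: for i from n down to 1, find the cell of Q containing i, remove the entry at that cell from P, and reverse-bump it up through P; the value ejected from row 1 is w(i).

Step i=5: Q has 5 at row 2, column 2; remove 5 from row 2 of P and reverse-bump: 5 enters row 1 and ejects 2. So w(5) = 2. P is now [[1, 5], [3], [4]].
Step i=4: Q has 4 at row 3, column 1; remove 4 from row 3 of P and reverse-bump: 4 enters row 2 and ejects 3; 3 enters row 1 and ejects 1. So w(4) = 1. P is now [[3, 5], [4]].
Step i=3: Q has 3 at row 1, column 2; remove that cell from P, ejecting 5. So w(3) = 5. P is now [[3], [4]].
Step i=2: Q has 2 at row 2, column 1; remove 4 from row 2 of P and reverse-bump: 4 enters row 1 and ejects 3. So w(2) = 3. P is now [[4]].
Step i=1: Q has 1 at row 1, column 1; remove that cell from P, ejecting 4. So w(1) = 4. P is now [].

So w = 4 3 5 1 2.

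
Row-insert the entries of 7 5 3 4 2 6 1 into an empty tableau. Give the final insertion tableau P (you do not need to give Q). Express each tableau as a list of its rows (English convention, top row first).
P = [[1, 4, 6], [2], [3], [5], [7]]

Insert 7: appended to row 1. P = [[7]].
Insert 5: 5 bumps 7 from row 1; 7 starts row 2. P = [[5], [7]].
Insert 3: 3 bumps 5 from row 1; 5 bumps 7 from row 2; 7 starts row 3. P = [[3], [5], [7]].
Insert 4: appended to row 1. P = [[3, 4], [5], [7]].
Insert 2: 2 bumps 3 from row 1; 3 bumps 5 from row 2; 5 bumps 7 from row 3; 7 starts row 4. P = [[2, 4], [3], [5], [7]].
Insert 6: appended to row 1. P = [[2, 4, 6], [3], [5], [7]].
Insert 1: 1 bumps 2 from row 1; 2 bumps 3 from row 2; 3 bumps 5 from row 3; 5 bumps 7 from row 4; 7 starts row 5. P = [[1, 4, 6], [2], [3], [5], [7]].

So P = [[1, 4, 6], [2], [3], [5], [7]].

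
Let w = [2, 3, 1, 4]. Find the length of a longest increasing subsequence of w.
3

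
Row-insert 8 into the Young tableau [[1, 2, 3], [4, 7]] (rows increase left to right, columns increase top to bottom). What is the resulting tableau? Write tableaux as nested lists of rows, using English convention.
8 is larger than every entry of row 1, so it is appended to row 1. The new tableau is [[1, 2, 3, 8], [4, 7]].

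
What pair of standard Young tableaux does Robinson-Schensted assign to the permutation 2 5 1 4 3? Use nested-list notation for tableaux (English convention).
Insert each entry of the permutation into P by Schensted row insertion, recording in Q the position of each new cell.

Insert 2: appended to row 1. P = [[2]].
Insert 5: appended to row 1. P = [[2, 5]].
Insert 1: 1 bumps 2 from row 1; 2 starts row 2. P = [[1, 5], [2]].
Insert 4: 4 bumps 5 from row 1; 5 appends to row 2. P = [[1, 4], [2, 5]].
Insert 3: 3 bumps 4 from row 1; 4 bumps 5 from row 2; 5 starts row 3. P = [[1, 3], [2, 4], [5]].

So P = [[1, 3], [2, 4], [5]], Q = [[1, 2], [3, 4], [5]].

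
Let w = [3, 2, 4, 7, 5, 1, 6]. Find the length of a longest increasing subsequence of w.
4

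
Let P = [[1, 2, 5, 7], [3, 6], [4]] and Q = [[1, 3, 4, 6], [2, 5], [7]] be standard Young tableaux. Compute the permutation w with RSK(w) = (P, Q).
4 1 3 6 5 7 2

Reverse the RSK construction: for i from n down to 1, find the cell of Q containing i, remove the entry at that cell from P, and reverse-bump it up through P; the value ejected from row 1 is w(i).

Step i=7: Q has 7 at row 3, column 1; remove 4 from row 3 of P and reverse-bump: 4 enters row 2 and ejects 3; 3 enters row 1 and ejects 2. So w(7) = 2. P is now [[1, 3, 5, 7], [4, 6]].
Step i=6: Q has 6 at row 1, column 4; remove that cell from P, ejecting 7. So w(6) = 7. P is now [[1, 3, 5], [4, 6]].
Step i=5: Q has 5 at row 2, column 2; remove 6 from row 2 of P and reverse-bump: 6 enters row 1 and ejects 5. So w(5) = 5. P is now [[1, 3, 6], [4]].
Step i=4: Q has 4 at row 1, column 3; remove that cell from P, ejecting 6. So w(4) = 6. P is now [[1, 3], [4]].
Step i=3: Q has 3 at row 1, column 2; remove that cell from P, ejecting 3. So w(3) = 3. P is now [[1], [4]].
Step i=2: Q has 2 at row 2, column 1; remove 4 from row 2 of P and reverse-bump: 4 enters row 1 and ejects 1. So w(2) = 1. P is now [[4]].
Step i=1: Q has 1 at row 1, column 1; remove that cell from P, ejecting 4. So w(1) = 4. P is now [].

So w = 4 1 3 6 5 7 2.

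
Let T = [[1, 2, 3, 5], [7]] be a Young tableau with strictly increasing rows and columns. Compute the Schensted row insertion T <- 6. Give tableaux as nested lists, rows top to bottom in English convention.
6 is larger than every entry of row 1, so it is appended to row 1. The new tableau is [[1, 2, 3, 5, 6], [7]].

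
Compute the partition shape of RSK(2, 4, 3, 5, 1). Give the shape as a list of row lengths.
[3, 1, 1]

RSK row insertion gives P = [[1, 3, 5], [2], [4]], which has shape [3, 1, 1].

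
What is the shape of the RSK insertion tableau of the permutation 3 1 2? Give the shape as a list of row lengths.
Row-insert each entry into an empty tableau.

After inserting 3: P = [[3]].
After inserting 1: P = [[1], [3]].
After inserting 2: P = [[1, 2], [3]].

The final insertion tableau P = [[1, 2], [3]] has shape [2, 1].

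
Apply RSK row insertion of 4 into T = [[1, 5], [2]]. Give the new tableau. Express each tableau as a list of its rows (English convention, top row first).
In row 1, 4 replaces 5 (the leftmost entry greater than 4); 5 is bumped to row 2. 5 is appended to row 2. The new tableau is [[1, 4], [2, 5]].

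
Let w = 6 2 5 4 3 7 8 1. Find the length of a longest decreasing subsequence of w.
5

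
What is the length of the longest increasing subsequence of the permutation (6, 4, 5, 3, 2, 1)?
2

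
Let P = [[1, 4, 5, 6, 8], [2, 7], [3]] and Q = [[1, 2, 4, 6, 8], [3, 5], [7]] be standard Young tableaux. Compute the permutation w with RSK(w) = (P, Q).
3 4 2 7 5 6 1 8

Reverse the RSK construction: for i from n down to 1, find the cell of Q containing i, remove the entry at that cell from P, and reverse-bump it up through P; the value ejected from row 1 is w(i).

Step i=8: Q has 8 at row 1, column 5; remove that cell from P, ejecting 8. So w(8) = 8. P is now [[1, 4, 5, 6], [2, 7], [3]].
Step i=7: Q has 7 at row 3, column 1; remove 3 from row 3 of P and reverse-bump: 3 enters row 2 and ejects 2; 2 enters row 1 and ejects 1. So w(7) = 1. P is now [[2, 4, 5, 6], [3, 7]].
Step i=6: Q has 6 at row 1, column 4; remove that cell from P, ejecting 6. So w(6) = 6. P is now [[2, 4, 5], [3, 7]].
Step i=5: Q has 5 at row 2, column 2; remove 7 from row 2 of P and reverse-bump: 7 enters row 1 and ejects 5. So w(5) = 5. P is now [[2, 4, 7], [3]].
Step i=4: Q has 4 at row 1, column 3; remove that cell from P, ejecting 7. So w(4) = 7. P is now [[2, 4], [3]].
Step i=3: Q has 3 at row 2, column 1; remove 3 from row 2 of P and reverse-bump: 3 enters row 1 and ejects 2. So w(3) = 2. P is now [[3, 4]].
Step i=2: Q has 2 at row 1, column 2; remove that cell from P, ejecting 4. So w(2) = 4. P is now [[3]].
Step i=1: Q has 1 at row 1, column 1; remove that cell from P, ejecting 3. So w(1) = 3. P is now [].

So w = 3 4 2 7 5 6 1 8.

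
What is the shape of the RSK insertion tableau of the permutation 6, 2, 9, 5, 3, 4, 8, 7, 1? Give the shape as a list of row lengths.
Row-insert each entry into an empty tableau.

After inserting 6: P = [[6]].
After inserting 2: P = [[2], [6]].
After inserting 9: P = [[2, 9], [6]].
After inserting 5: P = [[2, 5], [6, 9]].
After inserting 3: P = [[2, 3], [5, 9], [6]].
After inserting 4: P = [[2, 3, 4], [5, 9], [6]].
After inserting 8: P = [[2, 3, 4, 8], [5, 9], [6]].
After inserting 7: P = [[2, 3, 4, 7], [5, 8], [6, 9]].
After inserting 1: P = [[1, 3, 4, 7], [2, 8], [5, 9], [6]].

The final insertion tableau P = [[1, 3, 4, 7], [2, 8], [5, 9], [6]] has shape [4, 2, 2, 1].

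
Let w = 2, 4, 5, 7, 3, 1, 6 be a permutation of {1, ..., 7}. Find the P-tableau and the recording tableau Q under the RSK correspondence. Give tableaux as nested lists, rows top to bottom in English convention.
P = [[1, 3, 5, 6], [2, 7], [4]], Q = [[1, 2, 3, 4], [5, 7], [6]]

Insert each entry of the permutation into P by Schensted row insertion, recording in Q the position of each new cell.

Insert 2: appended to row 1. P = [[2]].
Insert 4: appended to row 1. P = [[2, 4]].
Insert 5: appended to row 1. P = [[2, 4, 5]].
Insert 7: appended to row 1. P = [[2, 4, 5, 7]].
Insert 3: 3 bumps 4 from row 1; 4 starts row 2. P = [[2, 3, 5, 7], [4]].
Insert 1: 1 bumps 2 from row 1; 2 bumps 4 from row 2; 4 starts row 3. P = [[1, 3, 5, 7], [2], [4]].
Insert 6: 6 bumps 7 from row 1; 7 appends to row 2. P = [[1, 3, 5, 6], [2, 7], [4]].

So P = [[1, 3, 5, 6], [2, 7], [4]], Q = [[1, 2, 3, 4], [5, 7], [6]].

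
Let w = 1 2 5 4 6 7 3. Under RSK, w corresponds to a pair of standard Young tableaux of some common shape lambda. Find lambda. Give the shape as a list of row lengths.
[5, 1, 1]

Row-insert each entry into an empty tableau.

After inserting 1: P = [[1]].
After inserting 2: P = [[1, 2]].
After inserting 5: P = [[1, 2, 5]].
After inserting 4: P = [[1, 2, 4], [5]].
After inserting 6: P = [[1, 2, 4, 6], [5]].
After inserting 7: P = [[1, 2, 4, 6, 7], [5]].
After inserting 3: P = [[1, 2, 3, 6, 7], [4], [5]].

The final insertion tableau P = [[1, 2, 3, 6, 7], [4], [5]] has shape [5, 1, 1].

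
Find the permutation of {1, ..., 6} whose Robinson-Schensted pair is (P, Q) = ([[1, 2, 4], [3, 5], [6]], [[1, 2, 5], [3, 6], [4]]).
Reverse RSK: for i = n, n-1, ..., 1, locate i in Q, remove the corresponding corner cell from P, and reverse-bump its entry up through P; the value ejected from row 1 is w(i).

So w = 1 6 3 2 5 4.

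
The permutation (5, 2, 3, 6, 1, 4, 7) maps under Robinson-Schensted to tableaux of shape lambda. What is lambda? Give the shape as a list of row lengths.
[4, 2, 1]

Row-insert each entry into an empty tableau.

After inserting 5: P = [[5]].
After inserting 2: P = [[2], [5]].
After inserting 3: P = [[2, 3], [5]].
After inserting 6: P = [[2, 3, 6], [5]].
After inserting 1: P = [[1, 3, 6], [2], [5]].
After inserting 4: P = [[1, 3, 4], [2, 6], [5]].
After inserting 7: P = [[1, 3, 4, 7], [2, 6], [5]].

The final insertion tableau P = [[1, 3, 4, 7], [2, 6], [5]] has shape [4, 2, 1].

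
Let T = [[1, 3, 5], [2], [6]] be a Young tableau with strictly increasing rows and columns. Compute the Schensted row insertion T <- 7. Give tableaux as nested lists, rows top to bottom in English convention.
[[1, 3, 5, 7], [2], [6]]

7 is larger than every entry of row 1, so it is appended to row 1. The new tableau is [[1, 3, 5, 7], [2], [6]].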